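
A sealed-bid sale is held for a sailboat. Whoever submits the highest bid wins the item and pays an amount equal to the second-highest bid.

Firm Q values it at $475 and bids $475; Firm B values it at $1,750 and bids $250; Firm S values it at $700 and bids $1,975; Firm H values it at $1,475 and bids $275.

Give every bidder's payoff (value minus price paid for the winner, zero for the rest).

Payoffs: Firm Q $0, Firm B $0, Firm S $225, Firm H $0.

Ordered from highest: Firm S $1,975; Firm Q $475; Firm H $275; Firm B $250.
Firm S has the top bid and wins; the price is the second-highest bid, $475.
Firm S's payoff = $700 − $475 = $225. All other bidders lose, so their payoff is 0.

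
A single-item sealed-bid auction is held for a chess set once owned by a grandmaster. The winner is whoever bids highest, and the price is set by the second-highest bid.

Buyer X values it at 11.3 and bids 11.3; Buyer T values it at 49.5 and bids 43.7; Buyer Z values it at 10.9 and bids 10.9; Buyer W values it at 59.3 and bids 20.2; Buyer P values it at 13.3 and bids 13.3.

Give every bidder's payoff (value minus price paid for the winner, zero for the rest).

Payoffs: Buyer X 0.0, Buyer T 29.3, Buyer Z 0.0, Buyer W 0.0, Buyer P 0.0.

Ordered from highest: Buyer T 43.7; Buyer W 20.2; Buyer P 13.3; Buyer X 11.3; Buyer Z 10.9.
Buyer T has the top bid and wins; the price is the second-highest bid, 20.2.
Buyer T's payoff = 49.5 − 20.2 = 29.3. All other bidders lose, so their payoff is 0.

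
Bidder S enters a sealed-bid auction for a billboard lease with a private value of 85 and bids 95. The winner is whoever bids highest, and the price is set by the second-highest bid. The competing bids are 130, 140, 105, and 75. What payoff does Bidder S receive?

0

Highest competing bid: 140.
Bidder S's bid 95 is not the highest, so Bidder S loses, pays nothing, and earns zero payoff.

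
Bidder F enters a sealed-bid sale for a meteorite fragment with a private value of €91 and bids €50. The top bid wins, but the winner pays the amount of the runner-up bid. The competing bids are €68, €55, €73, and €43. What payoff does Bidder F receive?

Payoff = €0.

Highest competing bid: €73.
Bidder F's bid €50 is not the highest, so Bidder F loses, pays nothing, and earns zero payoff.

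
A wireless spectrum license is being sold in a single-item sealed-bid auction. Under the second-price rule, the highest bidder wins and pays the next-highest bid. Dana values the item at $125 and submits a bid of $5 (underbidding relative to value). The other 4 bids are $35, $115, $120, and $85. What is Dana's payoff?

Dana's payoff: $0.

Highest competing bid: $120.
Dana's bid $5 is not the highest, so Dana loses, pays nothing, and earns zero payoff.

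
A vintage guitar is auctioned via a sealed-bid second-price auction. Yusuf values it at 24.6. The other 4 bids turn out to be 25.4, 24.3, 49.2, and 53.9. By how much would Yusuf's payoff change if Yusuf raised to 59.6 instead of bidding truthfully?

Change in payoff: -29.3.

The highest competing bid is 53.9.
Bidding truthfully at 24.6: the top bid is 53.9 (a rival), so Yusuf loses. Payoff = 0.0.
Bidding 59.6: Yusuf has the top bid, wins, and pays the second-highest bid 53.9. Payoff = 24.6 − 53.9 = -29.3.
Change = -29.3 − 0.0 = -29.3.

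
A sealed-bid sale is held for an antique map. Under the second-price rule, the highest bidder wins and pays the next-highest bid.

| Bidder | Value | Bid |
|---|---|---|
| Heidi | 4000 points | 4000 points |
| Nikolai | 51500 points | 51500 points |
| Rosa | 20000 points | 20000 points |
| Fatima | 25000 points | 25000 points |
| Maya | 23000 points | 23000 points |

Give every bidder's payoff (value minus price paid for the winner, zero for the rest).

Ordered from highest: Nikolai 51500 points; Fatima 25000 points; Maya 23000 points; Rosa 20000 points; Heidi 4000 points.
Nikolai has the top bid and wins; the price is the second-highest bid, 25000 points.
Nikolai's payoff = 51500 points − 25000 points = 26500 points. All other bidders lose, so their payoff is 0.

Payoffs: Heidi 0 points, Nikolai 26500 points, Rosa 0 points, Fatima 0 points, Maya 0 points.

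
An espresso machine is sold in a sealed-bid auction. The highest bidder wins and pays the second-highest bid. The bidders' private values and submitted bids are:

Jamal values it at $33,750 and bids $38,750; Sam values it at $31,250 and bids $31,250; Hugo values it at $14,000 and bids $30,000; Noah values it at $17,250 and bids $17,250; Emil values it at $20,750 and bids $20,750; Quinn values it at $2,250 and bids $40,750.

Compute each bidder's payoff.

Payoffs: Jamal $0, Sam $0, Hugo $0, Noah $0, Emil $0, Quinn -$36,500.

Sorted high to low: Quinn $40,750, then Jamal $38,750, then Sam $31,250, then Hugo $30,000, then Emil $20,750, then Noah $17,250.
Quinn has the top bid and wins; the price is the second-highest bid, $38,750.
Quinn's payoff = $2,250 − $38,750 = -$36,500. All other bidders lose, so their payoff is 0.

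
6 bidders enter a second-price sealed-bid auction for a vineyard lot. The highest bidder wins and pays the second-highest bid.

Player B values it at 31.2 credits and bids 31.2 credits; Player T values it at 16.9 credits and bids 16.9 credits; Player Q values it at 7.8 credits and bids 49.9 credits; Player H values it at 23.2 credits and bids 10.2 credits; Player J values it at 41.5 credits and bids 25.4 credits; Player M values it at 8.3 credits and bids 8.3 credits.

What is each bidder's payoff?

Player B 0.0 credits, Player T 0.0 credits, Player Q -23.4 credits, Player H 0.0 credits, Player J 0.0 credits, Player M 0.0 credits.

Sorted high to low: Player Q 49.9 credits; Player B 31.2 credits; Player J 25.4 credits; Player T 16.9 credits; Player H 10.2 credits; Player M 8.3 credits.
Player Q has the top bid and wins; the price is the second-highest bid, 31.2 credits.
Player Q's payoff = 7.8 credits − 31.2 credits = -23.4 credits. All other bidders lose, so their payoff is 0.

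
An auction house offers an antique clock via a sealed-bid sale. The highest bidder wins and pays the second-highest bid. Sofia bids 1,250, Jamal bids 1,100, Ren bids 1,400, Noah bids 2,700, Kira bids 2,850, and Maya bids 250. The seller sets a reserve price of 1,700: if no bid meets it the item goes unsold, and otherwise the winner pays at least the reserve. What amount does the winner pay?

Price paid: 2,700.

Ordered from highest: Kira 2,850; Noah 2,700; Ren 1,400; Sofia 1,250; Jamal 1,100; Maya 250.
Kira has the highest bid, so Kira wins.
The second-highest bid is 2,700, which exceeds the reserve, so that sets the price.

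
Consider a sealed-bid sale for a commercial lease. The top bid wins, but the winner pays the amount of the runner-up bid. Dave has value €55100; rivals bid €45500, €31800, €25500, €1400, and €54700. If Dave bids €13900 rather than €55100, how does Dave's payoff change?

The highest competing bid is €54700.
Bidding truthfully at €55100: Dave has the top bid, wins, and pays the second-highest bid €54700. Payoff = €55100 − €54700 = €400.
Bidding €13900: the top bid is €54700 (a rival), so Dave loses. Payoff = €0.
Change = €0 − €400 = -€400.
Deviating from a truthful bid can only lose payoff in a second-price auction — never gain.

Change in payoff: -€400.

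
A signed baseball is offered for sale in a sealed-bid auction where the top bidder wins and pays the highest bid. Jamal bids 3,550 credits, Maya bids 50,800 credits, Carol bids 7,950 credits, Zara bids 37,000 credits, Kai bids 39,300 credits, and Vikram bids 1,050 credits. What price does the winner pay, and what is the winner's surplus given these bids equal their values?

Ranking the bids: Maya 50,800 credits, then Kai 39,300 credits, then Zara 37,000 credits, then Carol 7,950 credits, then Jamal 3,550 credits, then Vikram 1,050 credits.
Maya is the highest bidder, so Maya wins.
Under the first-price rule, the price is the highest bid: 50,800 credits.
Surplus = 50,800 credits − 50,800 credits = 0 credits.

Price 50,800 credits; surplus 0 credits.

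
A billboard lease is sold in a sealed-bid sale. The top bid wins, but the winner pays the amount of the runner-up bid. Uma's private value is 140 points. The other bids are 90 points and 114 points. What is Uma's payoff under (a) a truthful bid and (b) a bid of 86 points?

The highest competing bid is 114 points.
Bidding truthfully at 140 points: Uma has the top bid, wins, and pays the second-highest bid 114 points. Payoff = 140 points − 114 points = 26 points.
Bidding 86 points: the top bid is 114 points (a rival), so Uma loses. Payoff = 0 points.
Deviating from a truthful bid can only lose payoff in a second-price auction — never gain.

(a) 26 points  (b) 0 points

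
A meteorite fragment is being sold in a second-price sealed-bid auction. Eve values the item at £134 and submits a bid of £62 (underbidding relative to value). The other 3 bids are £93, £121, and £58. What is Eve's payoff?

Eve's payoff: £0.

Highest competing bid: £121.
Eve's bid £62 is not the highest, so Eve loses, pays nothing, and earns zero payoff.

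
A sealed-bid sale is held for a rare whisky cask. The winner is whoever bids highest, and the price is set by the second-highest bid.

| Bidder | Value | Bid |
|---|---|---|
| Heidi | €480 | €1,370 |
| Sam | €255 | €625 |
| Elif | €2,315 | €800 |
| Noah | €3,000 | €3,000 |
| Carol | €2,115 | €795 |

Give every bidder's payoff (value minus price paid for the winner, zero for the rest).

Heidi €0, Sam €0, Elif €0, Noah €1,630, Carol €0.

Ranking the bids: Noah €3,000, then Heidi €1,370, then Elif €800, then Carol €795, then Sam €625.
Noah has the top bid and wins; the price is the second-highest bid, €1,370.
Noah's payoff = €3,000 − €1,370 = €1,630. All other bidders lose, so their payoff is 0.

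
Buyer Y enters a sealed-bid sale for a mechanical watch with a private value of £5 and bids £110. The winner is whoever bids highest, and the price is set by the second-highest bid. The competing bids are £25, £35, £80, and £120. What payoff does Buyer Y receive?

Payoff = £0.

Highest competing bid: £120.
Buyer Y's bid £110 is not the highest, so Buyer Y loses, pays nothing, and earns zero payoff.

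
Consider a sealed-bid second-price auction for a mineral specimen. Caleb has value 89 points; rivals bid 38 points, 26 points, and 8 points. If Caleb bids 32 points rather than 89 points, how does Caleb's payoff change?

-51 points

The highest competing bid is 38 points.
Bidding truthfully at 89 points: Caleb has the top bid, wins, and pays the second-highest bid 38 points. Payoff = 89 points − 38 points = 51 points.
Bidding 32 points: the top bid is 38 points (a rival), so Caleb loses. Payoff = 0 points.
Change = 0 points − 51 points = -51 points.
This is the dominant-strategy logic: truthful bidding weakly beats any alternative.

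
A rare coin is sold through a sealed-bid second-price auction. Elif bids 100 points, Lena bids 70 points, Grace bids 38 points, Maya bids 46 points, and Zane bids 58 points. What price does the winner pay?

Price paid: 70 points.

Bids in descending order: Elif 100 points > Lena 70 points > Zane 58 points > Maya 46 points > Grace 38 points.
Elif has the highest bid, so Elif wins.
The second-highest bid is 70 points, so that is what Elif pays.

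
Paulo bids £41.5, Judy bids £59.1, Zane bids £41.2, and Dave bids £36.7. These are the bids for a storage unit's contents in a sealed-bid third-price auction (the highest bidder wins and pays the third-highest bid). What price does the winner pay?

Ranking the bids: Judy £59.1; Paulo £41.5; Zane £41.2; Dave £36.7.
Judy is the highest bidder, so Judy wins.
Under the third-price rule, the price is the third-highest bid: £41.2.

The winner pays £41.2.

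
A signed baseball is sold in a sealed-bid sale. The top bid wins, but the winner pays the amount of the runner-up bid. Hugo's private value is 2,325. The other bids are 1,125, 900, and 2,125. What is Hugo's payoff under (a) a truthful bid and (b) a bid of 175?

(a) 200  (b) 0

The highest competing bid is 2,125.
Bidding truthfully at 2,325: Hugo has the top bid, wins, and pays the second-highest bid 2,125. Payoff = 2,325 − 2,125 = 200.
Bidding 175: the top bid is 2,125 (a rival), so Hugo loses. Payoff = 0.
Deviating from a truthful bid can only lose payoff in a second-price auction — never gain.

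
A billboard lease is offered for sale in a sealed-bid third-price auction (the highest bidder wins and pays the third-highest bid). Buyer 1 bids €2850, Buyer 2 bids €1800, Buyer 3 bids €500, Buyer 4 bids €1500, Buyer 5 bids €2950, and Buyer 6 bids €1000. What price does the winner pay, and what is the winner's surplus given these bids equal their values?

Sorted high to low: Buyer 5 €2950; Buyer 1 €2850; Buyer 2 €1800; Buyer 4 €1500; Buyer 6 €1000; Buyer 3 €500.
Buyer 5 is the highest bidder, so Buyer 5 wins.
Under the third-price rule, the price is the third-highest bid: €1800.
Surplus = €2950 − €1800 = €1150.

The winner pays €1800 for a surplus of €1150.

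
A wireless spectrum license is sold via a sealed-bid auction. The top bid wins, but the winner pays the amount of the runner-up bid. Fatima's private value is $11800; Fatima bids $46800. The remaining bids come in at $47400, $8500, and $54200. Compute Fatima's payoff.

Highest competing bid: $54200.
Fatima's bid $46800 is not the highest, so Fatima loses, pays nothing, and earns zero payoff.

Fatima's payoff: $0.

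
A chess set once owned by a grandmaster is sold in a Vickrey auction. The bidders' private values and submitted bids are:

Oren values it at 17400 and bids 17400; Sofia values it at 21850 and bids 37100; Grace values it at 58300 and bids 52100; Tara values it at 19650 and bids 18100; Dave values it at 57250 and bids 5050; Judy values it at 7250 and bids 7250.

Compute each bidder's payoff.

Ordered from highest: Grace 52100, then Sofia 37100, then Tara 18100, then Oren 17400, then Judy 7250, then Dave 5050.
Grace has the top bid and wins; the price is the second-highest bid, 37100.
Grace's payoff = 58300 − 37100 = 21200. All other bidders lose, so their payoff is 0.

Payoffs: Oren 0, Sofia 0, Grace 21200, Tara 0, Dave 0, Judy 0.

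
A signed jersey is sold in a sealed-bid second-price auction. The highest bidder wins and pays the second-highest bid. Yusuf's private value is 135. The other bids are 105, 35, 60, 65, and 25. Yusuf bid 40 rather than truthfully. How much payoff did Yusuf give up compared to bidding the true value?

The highest competing bid is 105.
Bidding truthfully at 135: Yusuf has the top bid, wins, and pays the second-highest bid 105. Payoff = 135 − 105 = 30.
Bidding 40: the top bid is 105 (a rival), so Yusuf loses. Payoff = 0.
Regret = truthful payoff − actual payoff = 30 − 0 = 30.
Deviating from a truthful bid can only lose payoff in a second-price auction — never gain.

Regret: 30.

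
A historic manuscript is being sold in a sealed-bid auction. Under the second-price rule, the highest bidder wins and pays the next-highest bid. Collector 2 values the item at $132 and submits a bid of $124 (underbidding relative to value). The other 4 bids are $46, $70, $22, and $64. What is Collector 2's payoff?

Highest competing bid: $70.
Collector 2's bid $124 is the highest overall, so Collector 2 wins and pays the second-highest bid, $70.
Payoff = value − price = $132 − $70 = $62.

The bidder's payoff: $62.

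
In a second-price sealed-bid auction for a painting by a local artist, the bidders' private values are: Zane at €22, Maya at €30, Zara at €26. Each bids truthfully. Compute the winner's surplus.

Ordered from highest: Maya €30 > Zara €26 > Zane €22.
Maya wins with the top bid and pays the second-highest, €26.
Surplus = €30 − €26 = €4.

Winner's surplus: €4.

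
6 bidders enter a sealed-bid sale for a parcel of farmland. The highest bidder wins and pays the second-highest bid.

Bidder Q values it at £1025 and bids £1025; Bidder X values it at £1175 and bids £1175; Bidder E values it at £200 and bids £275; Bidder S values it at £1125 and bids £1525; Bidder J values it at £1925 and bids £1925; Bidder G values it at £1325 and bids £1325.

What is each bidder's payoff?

Bids in descending order: Bidder J £1925 > Bidder S £1525 > Bidder G £1325 > Bidder X £1175 > Bidder Q £1025 > Bidder E £275.
Bidder J has the top bid and wins; the price is the second-highest bid, £1525.
Bidder J's payoff = £1925 − £1525 = £400. All other bidders lose, so their payoff is 0.

Payoffs: Bidder Q £0, Bidder X £0, Bidder E £0, Bidder S £0, Bidder J £400, Bidder G £0.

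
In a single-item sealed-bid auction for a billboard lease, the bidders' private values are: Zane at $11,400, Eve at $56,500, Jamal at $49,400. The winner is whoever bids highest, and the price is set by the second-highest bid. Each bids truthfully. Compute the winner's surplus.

Ranking the bids: Eve $56,500, then Jamal $49,400, then Zane $11,400.
Eve wins with the top bid and pays the second-highest, $49,400.
Surplus = $56,500 − $49,400 = $7,100.

$7,100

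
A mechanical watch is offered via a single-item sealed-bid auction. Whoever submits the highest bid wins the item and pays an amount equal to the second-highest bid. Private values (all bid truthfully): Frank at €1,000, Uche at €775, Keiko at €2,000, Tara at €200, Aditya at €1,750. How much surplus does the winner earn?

Winner's surplus: €250.

Sorted high to low: Keiko €2,000; Aditya €1,750; Frank €1,000; Uche €775; Tara €200.
Keiko wins with the top bid and pays the second-highest, €1,750.
Surplus = €2,000 − €1,750 = €250.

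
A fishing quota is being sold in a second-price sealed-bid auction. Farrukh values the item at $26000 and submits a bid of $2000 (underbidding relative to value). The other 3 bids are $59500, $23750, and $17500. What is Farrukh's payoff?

Farrukh's payoff: $0.

Highest competing bid: $59500.
Farrukh's bid $2000 is not the highest, so Farrukh loses, pays nothing, and earns zero payoff.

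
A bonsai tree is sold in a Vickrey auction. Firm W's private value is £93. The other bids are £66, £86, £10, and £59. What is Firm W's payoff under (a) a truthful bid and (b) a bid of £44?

The highest competing bid is £86.
Bidding truthfully at £93: Firm W has the top bid, wins, and pays the second-highest bid £86. Payoff = £93 − £86 = £7.
Bidding £44: the top bid is £86 (a rival), so Firm W loses. Payoff = £0.
Deviating from a truthful bid can only lose payoff in a second-price auction — never gain.

Truthful: £7; alternative: £0.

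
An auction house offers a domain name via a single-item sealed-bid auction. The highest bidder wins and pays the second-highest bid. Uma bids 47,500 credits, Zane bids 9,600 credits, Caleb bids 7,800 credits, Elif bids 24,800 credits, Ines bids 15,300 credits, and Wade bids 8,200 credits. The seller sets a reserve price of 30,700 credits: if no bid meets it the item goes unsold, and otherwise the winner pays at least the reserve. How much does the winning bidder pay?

Price paid: 30,700 credits.

Bids in descending order: Uma 47,500 credits; Elif 24,800 credits; Ines 15,300 credits; Zane 9,600 credits; Wade 8,200 credits; Caleb 7,800 credits.
Uma has the highest bid, so Uma wins.
The second-highest bid is 24,800 credits, but the reserve 30,700 credits is higher, so the price is the reserve.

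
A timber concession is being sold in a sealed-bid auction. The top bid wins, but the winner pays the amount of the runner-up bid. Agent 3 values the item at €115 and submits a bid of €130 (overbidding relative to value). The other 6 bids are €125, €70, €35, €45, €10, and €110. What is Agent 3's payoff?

The bidder's payoff: -€10.

Highest competing bid: €125.
Agent 3's bid €130 is the highest overall, so Agent 3 wins and pays the second-highest bid, €125.
Payoff = value − price = €115 − €125 = -€10.
Overbidding won the item at a price above value — truthful bidding would have avoided this loss.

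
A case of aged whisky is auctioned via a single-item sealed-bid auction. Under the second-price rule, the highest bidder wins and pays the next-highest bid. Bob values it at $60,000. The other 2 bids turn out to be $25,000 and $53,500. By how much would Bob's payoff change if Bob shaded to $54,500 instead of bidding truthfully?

Change in payoff: $0.

The highest competing bid is $53,500.
Bidding truthfully at $60,000: Bob has the top bid, wins, and pays the second-highest bid $53,500. Payoff = $60,000 − $53,500 = $6,500.
Bidding $54,500: Bob has the top bid, wins, and pays the second-highest bid $53,500. Payoff = $60,000 − $53,500 = $6,500.
Change = $6,500 − $6,500 = $0.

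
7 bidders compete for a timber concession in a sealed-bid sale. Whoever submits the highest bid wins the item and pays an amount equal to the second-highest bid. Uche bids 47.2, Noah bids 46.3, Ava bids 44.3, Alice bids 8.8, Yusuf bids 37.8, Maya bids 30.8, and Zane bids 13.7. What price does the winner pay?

Bids in descending order: Uche 47.2 > Noah 46.3 > Ava 44.3 > Yusuf 37.8 > Maya 30.8 > Zane 13.7 > Alice 8.8.
Uche has the highest bid, so Uche wins.
The second-highest bid is 46.3, so that is what Uche pays.

46.3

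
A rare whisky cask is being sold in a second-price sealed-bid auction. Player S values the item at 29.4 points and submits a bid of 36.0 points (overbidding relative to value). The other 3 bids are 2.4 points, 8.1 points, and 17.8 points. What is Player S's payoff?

Player S's payoff: 11.6 points.

Highest competing bid: 17.8 points.
Player S's bid 36.0 points is the highest overall, so Player S wins and pays the second-highest bid, 17.8 points.
Payoff = value − price = 29.4 points − 17.8 points = 11.6 points.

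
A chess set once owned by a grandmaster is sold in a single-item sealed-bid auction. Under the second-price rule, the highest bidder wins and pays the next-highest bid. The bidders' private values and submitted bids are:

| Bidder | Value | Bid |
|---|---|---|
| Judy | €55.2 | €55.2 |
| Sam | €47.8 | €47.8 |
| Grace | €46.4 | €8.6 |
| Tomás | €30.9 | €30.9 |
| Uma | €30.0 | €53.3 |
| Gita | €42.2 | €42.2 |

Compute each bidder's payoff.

Ranking the bids: Judy €55.2; Uma €53.3; Sam €47.8; Gita €42.2; Tomás €30.9; Grace €8.6.
Judy has the top bid and wins; the price is the second-highest bid, €53.3.
Judy's payoff = €55.2 − €53.3 = €1.9. All other bidders lose, so their payoff is 0.

Judy €1.9, Sam €0.0, Grace €0.0, Tomás €0.0, Uma €0.0, Gita €0.0.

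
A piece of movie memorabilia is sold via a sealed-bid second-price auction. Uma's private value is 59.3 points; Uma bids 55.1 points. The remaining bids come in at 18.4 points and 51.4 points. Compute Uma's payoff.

Highest competing bid: 51.4 points.
Uma's bid 55.1 points is the highest overall, so Uma wins and pays the second-highest bid, 51.4 points.
Payoff = value − price = 59.3 points − 51.4 points = 7.9 points.

7.9 points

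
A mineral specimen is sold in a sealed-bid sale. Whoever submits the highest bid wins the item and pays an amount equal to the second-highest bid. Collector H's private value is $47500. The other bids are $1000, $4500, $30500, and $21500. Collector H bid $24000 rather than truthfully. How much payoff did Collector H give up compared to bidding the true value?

Regret: $17000.

The highest competing bid is $30500.
Bidding truthfully at $47500: Collector H has the top bid, wins, and pays the second-highest bid $30500. Payoff = $47500 − $30500 = $17000.
Bidding $24000: the top bid is $30500 (a rival), so Collector H loses. Payoff = $0.
Regret = truthful payoff − actual payoff = $17000 − $0 = $17000.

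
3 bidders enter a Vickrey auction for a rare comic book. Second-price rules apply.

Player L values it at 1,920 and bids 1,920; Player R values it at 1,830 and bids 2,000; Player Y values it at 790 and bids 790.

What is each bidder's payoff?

Ranking the bids: Player R 2,000, then Player L 1,920, then Player Y 790.
Player R has the top bid and wins; the price is the second-highest bid, 1,920.
Player R's payoff = 1,830 − 1,920 = -90. All other bidders lose, so their payoff is 0.

Payoffs: Player L 0, Player R -90, Player Y 0.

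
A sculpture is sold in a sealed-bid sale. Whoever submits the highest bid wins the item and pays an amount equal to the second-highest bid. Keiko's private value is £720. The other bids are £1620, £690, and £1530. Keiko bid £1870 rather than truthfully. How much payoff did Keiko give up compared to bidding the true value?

The highest competing bid is £1620.
Bidding truthfully at £720: the top bid is £1620 (a rival), so Keiko loses. Payoff = £0.
Bidding £1870: Keiko has the top bid, wins, and pays the second-highest bid £1620. Payoff = £720 − £1620 = -£900.
Regret = truthful payoff − actual payoff = £0 − -£900 = £900.

Payoff forgone: £900.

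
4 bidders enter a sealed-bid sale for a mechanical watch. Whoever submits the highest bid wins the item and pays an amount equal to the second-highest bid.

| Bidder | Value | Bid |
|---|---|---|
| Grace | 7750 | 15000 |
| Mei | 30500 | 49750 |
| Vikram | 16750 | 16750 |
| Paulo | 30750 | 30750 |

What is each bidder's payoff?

Grace 0, Mei -250, Vikram 0, Paulo 0.

Bids in descending order: Mei 49750 > Paulo 30750 > Vikram 16750 > Grace 15000.
Mei has the top bid and wins; the price is the second-highest bid, 30750.
Mei's payoff = 30500 − 30750 = -250. All other bidders lose, so their payoff is 0.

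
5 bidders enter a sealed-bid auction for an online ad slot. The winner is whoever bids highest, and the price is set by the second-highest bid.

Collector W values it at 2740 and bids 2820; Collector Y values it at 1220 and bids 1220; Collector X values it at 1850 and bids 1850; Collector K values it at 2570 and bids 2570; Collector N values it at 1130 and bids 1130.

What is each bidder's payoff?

Collector W 170, Collector Y 0, Collector X 0, Collector K 0, Collector N 0.

Ordered from highest: Collector W 2820, then Collector K 2570, then Collector X 1850, then Collector Y 1220, then Collector N 1130.
Collector W has the top bid and wins; the price is the second-highest bid, 2570.
Collector W's payoff = 2740 − 2570 = 170. All other bidders lose, so their payoff is 0.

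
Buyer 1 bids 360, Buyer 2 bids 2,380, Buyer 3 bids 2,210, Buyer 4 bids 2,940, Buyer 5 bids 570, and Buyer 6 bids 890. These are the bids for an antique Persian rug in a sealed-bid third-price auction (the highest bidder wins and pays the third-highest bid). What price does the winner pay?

Ranking the bids: Buyer 4 2,940; Buyer 2 2,380; Buyer 3 2,210; Buyer 6 890; Buyer 5 570; Buyer 1 360.
Buyer 4 is the highest bidder, so Buyer 4 wins.
Under the third-price rule, the price is the third-highest bid: 2,210.

2,210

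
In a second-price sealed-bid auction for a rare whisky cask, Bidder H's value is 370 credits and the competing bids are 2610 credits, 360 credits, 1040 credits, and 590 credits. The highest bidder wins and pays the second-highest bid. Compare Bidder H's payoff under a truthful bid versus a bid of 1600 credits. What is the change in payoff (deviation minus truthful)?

Change in payoff: 0 credits.

The highest competing bid is 2610 credits.
Bidding truthfully at 370 credits: the top bid is 2610 credits (a rival), so Bidder H loses. Payoff = 0 credits.
Bidding 1600 credits: the top bid is 2610 credits (a rival), so Bidder H loses. Payoff = 0 credits.
Change = 0 credits − 0 credits = 0 credits.
The bid only affects whether you win, not the price — here both bids land on the same side of the top rival bid, so the deviation is payoff-neutral.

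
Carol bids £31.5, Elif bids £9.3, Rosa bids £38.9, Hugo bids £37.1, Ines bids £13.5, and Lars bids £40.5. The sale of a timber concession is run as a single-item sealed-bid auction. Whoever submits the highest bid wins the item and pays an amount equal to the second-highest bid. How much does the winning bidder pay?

£38.9

Sorted high to low: Lars £40.5; Rosa £38.9; Hugo £37.1; Carol £31.5; Ines £13.5; Elif £9.3.
Lars has the highest bid, so Lars wins.
The second-highest bid is £38.9, so that is what Lars pays.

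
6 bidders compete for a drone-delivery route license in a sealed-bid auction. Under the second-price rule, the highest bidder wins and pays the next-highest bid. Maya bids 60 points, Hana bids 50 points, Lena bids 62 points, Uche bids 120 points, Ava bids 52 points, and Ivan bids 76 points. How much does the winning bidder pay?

Price paid: 76 points.

Sorted high to low: Uche 120 points, then Ivan 76 points, then Lena 62 points, then Maya 60 points, then Ava 52 points, then Hana 50 points.
Uche has the highest bid, so Uche wins.
The second-highest bid is 76 points, so that is what Uche pays.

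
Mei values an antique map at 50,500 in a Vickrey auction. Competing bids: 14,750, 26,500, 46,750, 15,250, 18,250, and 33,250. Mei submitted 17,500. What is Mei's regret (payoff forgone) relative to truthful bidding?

3,750

The highest competing bid is 46,750.
Bidding truthfully at 50,500: Mei has the top bid, wins, and pays the second-highest bid 46,750. Payoff = 50,500 − 46,750 = 3,750.
Bidding 17,500: the top bid is 46,750 (a rival), so Mei loses. Payoff = 0.
Regret = truthful payoff − actual payoff = 3,750 − 0 = 3,750.
This is the dominant-strategy logic: truthful bidding weakly beats any alternative.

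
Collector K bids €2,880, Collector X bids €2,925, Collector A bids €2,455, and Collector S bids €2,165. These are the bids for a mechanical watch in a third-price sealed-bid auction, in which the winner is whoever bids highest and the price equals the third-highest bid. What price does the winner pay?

Price paid: €2,455.

Bids in descending order: Collector X €2,925; Collector K €2,880; Collector A €2,455; Collector S €2,165.
Collector X is the highest bidder, so Collector X wins.
Under the third-price rule, the price is the third-highest bid: €2,455.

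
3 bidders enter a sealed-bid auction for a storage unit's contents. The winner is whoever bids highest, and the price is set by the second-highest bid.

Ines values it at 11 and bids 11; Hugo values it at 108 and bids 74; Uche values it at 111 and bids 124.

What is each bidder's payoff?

Ranking the bids: Uche 124 > Hugo 74 > Ines 11.
Uche has the top bid and wins; the price is the second-highest bid, 74.
Uche's payoff = 111 − 74 = 37. All other bidders lose, so their payoff is 0.

Ines 0, Hugo 0, Uche 37.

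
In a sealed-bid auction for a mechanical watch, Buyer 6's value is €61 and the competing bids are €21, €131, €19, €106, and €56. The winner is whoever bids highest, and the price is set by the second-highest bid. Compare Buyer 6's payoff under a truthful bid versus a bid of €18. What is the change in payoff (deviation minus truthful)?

Payoff change: €0.

The highest competing bid is €131.
Bidding truthfully at €61: the top bid is €131 (a rival), so Buyer 6 loses. Payoff = €0.
Bidding €18: the top bid is €131 (a rival), so Buyer 6 loses. Payoff = €0.
Change = €0 − €0 = €0.
The bid only affects whether you win, not the price — here both bids land on the same side of the top rival bid, so the deviation is payoff-neutral.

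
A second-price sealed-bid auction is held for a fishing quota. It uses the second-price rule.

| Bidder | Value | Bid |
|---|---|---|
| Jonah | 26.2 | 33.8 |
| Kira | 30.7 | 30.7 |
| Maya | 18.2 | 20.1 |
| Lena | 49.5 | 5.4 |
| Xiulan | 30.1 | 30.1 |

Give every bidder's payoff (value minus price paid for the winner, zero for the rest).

Sorted high to low: Jonah 33.8; Kira 30.7; Xiulan 30.1; Maya 20.1; Lena 5.4.
Jonah has the top bid and wins; the price is the second-highest bid, 30.7.
Jonah's payoff = 26.2 − 30.7 = -4.5. All other bidders lose, so their payoff is 0.

Payoffs: Jonah -4.5, Kira 0.0, Maya 0.0, Lena 0.0, Xiulan 0.0.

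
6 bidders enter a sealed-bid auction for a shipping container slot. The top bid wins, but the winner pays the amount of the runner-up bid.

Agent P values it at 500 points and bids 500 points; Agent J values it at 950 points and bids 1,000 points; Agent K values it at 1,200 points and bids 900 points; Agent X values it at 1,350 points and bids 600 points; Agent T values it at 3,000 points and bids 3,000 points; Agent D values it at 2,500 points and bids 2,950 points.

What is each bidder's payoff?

Sorted high to low: Agent T 3,000 points > Agent D 2,950 points > Agent J 1,000 points > Agent K 900 points > Agent X 600 points > Agent P 500 points.
Agent T has the top bid and wins; the price is the second-highest bid, 2,950 points.
Agent T's payoff = 3,000 points − 2,950 points = 50 points. All other bidders lose, so their payoff is 0.

Payoffs: Agent P 0 points, Agent J 0 points, Agent K 0 points, Agent X 0 points, Agent T 50 points, Agent D 0 points.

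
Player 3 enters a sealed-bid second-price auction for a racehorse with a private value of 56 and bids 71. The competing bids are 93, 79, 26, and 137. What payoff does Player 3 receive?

Highest competing bid: 137.
Player 3's bid 71 is not the highest, so Player 3 loses, pays nothing, and earns zero payoff.

Payoff = 0.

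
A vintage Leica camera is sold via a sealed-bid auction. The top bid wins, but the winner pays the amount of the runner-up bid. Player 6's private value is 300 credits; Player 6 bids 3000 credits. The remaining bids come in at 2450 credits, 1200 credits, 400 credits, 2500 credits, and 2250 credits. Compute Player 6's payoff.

-2200 credits

Highest competing bid: 2500 credits.
Player 6's bid 3000 credits is the highest overall, so Player 6 wins and pays the second-highest bid, 2500 credits.
Payoff = value − price = 300 credits − 2500 credits = -2200 credits.
Overbidding won the item at a price above value — truthful bidding would have avoided this loss.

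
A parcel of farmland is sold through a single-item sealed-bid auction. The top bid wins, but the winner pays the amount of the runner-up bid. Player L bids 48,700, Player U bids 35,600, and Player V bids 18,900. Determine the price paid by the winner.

Ranking the bids: Player L 48,700, then Player U 35,600, then Player V 18,900.
Player L has the highest bid, so Player L wins.
The second-highest bid is 35,600, so that is what Player L pays.

Price paid: 35,600.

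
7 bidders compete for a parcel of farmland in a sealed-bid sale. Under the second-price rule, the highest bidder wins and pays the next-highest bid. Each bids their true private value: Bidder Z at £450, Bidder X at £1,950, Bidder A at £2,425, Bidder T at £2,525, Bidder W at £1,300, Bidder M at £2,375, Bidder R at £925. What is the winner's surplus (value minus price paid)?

Sorted high to low: Bidder T £2,525, then Bidder A £2,425, then Bidder M £2,375, then Bidder X £1,950, then Bidder W £1,300, then Bidder R £925, then Bidder Z £450.
Bidder T wins with the top bid and pays the second-highest, £2,425.
Surplus = £2,525 − £2,425 = £100.

£100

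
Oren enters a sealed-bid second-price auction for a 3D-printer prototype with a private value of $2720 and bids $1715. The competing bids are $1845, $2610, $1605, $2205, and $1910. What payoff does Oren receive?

Payoff = $0.

Highest competing bid: $2610.
Oren's bid $1715 is not the highest, so Oren loses, pays nothing, and earns zero payoff.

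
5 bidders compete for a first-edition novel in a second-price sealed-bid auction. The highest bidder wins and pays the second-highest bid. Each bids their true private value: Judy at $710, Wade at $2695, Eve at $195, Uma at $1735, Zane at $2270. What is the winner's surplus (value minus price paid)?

Bids in descending order: Wade $2695 > Zane $2270 > Uma $1735 > Judy $710 > Eve $195.
Wade wins with the top bid and pays the second-highest, $2270.
Surplus = $2695 − $2270 = $425.

Surplus = $425.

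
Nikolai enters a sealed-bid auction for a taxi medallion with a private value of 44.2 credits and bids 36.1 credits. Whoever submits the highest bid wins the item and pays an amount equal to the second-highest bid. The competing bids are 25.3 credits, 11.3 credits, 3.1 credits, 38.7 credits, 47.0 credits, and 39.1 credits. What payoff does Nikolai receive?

0.0 credits

Highest competing bid: 47.0 credits.
Nikolai's bid 36.1 credits is not the highest, so Nikolai loses, pays nothing, and earns zero payoff.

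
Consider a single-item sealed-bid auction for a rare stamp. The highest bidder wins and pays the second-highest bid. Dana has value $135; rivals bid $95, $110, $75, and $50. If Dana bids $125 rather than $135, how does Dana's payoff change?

$0

The highest competing bid is $110.
Bidding truthfully at $135: Dana has the top bid, wins, and pays the second-highest bid $110. Payoff = $135 − $110 = $25.
Bidding $125: Dana has the top bid, wins, and pays the second-highest bid $110. Payoff = $135 − $110 = $25.
Change = $25 − $25 = $0.
The bid only affects whether you win, not the price — here both bids land on the same side of the top rival bid, so the deviation is payoff-neutral.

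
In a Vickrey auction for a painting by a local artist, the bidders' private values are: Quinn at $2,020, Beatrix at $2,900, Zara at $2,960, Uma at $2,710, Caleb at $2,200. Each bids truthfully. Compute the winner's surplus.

Ordered from highest: Zara $2,960, then Beatrix $2,900, then Uma $2,710, then Caleb $2,200, then Quinn $2,020.
Zara wins with the top bid and pays the second-highest, $2,900.
Surplus = $2,960 − $2,900 = $60.

Surplus = $60.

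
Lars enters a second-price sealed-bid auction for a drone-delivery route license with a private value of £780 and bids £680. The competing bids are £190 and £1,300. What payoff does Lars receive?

Highest competing bid: £1,300.
Lars's bid £680 is not the highest, so Lars loses, pays nothing, and earns zero payoff.

£0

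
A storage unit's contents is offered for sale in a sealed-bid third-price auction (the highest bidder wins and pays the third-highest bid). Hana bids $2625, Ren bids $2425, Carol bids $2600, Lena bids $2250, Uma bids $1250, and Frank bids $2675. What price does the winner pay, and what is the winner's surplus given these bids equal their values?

Bids in descending order: Frank $2675; Hana $2625; Carol $2600; Ren $2425; Lena $2250; Uma $1250.
Frank is the highest bidder, so Frank wins.
Under the third-price rule, the price is the third-highest bid: $2600.
Surplus = $2675 − $2600 = $75.

Price $2600; surplus $75.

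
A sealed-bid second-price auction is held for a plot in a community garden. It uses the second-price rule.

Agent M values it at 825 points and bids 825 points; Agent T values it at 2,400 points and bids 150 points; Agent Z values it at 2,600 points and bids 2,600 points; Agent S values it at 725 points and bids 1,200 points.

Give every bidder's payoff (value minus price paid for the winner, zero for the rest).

Bids in descending order: Agent Z 2,600 points, then Agent S 1,200 points, then Agent M 825 points, then Agent T 150 points.
Agent Z has the top bid and wins; the price is the second-highest bid, 1,200 points.
Agent Z's payoff = 2,600 points − 1,200 points = 1,400 points. All other bidders lose, so their payoff is 0.

Agent M 0 points, Agent T 0 points, Agent Z 1,400 points, Agent S 0 points.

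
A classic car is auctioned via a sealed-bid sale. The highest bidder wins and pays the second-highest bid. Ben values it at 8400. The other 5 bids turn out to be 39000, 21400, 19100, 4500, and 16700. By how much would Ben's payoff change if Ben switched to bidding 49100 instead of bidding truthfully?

-30600

The highest competing bid is 39000.
Bidding truthfully at 8400: the top bid is 39000 (a rival), so Ben loses. Payoff = 0.
Bidding 49100: Ben has the top bid, wins, and pays the second-highest bid 39000. Payoff = 8400 − 39000 = -30600.
Change = -30600 − 0 = -30600.
This is the dominant-strategy logic: truthful bidding weakly beats any alternative.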